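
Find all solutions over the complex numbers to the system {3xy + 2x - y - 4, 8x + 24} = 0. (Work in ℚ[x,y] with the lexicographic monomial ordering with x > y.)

{(-3, -1)}

Compute a lex Gröbner basis by Buchberger's algorithm.
f_1 = 3xy + 2x - y - 4, LT = xy.
f_2 = 8x + 24, LT = x.

S(f_1,f_2): lcm = xy. S = ⅔x - 10/3y - 4/3.
  leading term x: subtract (1/12)·f_2 from ⅔x - 10/3y - 4/3 → -10/3y - 10/3
  leading term y: no divisor's leading term divides it; move -10/3y to the remainder.
  leading term 1: no divisor's leading term divides it; move -10/3 to the remainder.
  remainder -10/3y - 10/3 ≠ 0; add h_3 = -10/3y - 10/3 to the basis.

The other S-polynomials (S(f_1,h_3), S(f_2,h_3)) all reduce to 0 modulo the current basis, so we have a Gröbner basis.
Inter-reduce: drop elements whose leading term is divisible by another's, tail-reduce, and make monic.
Reduced Gröbner basis: {x + 3, y + 1}.

A lex Gröbner basis eliminates variables successively. Here y + 1 depends only on y, with roots {-1}; lifting each root through the earlier basis elements recovers the full solutions.
  y = -1: the earlier basis element becomes x + 3 = 0, giving x = -3 — point (-3, -1).
Check: every point annihilates each of the original generators.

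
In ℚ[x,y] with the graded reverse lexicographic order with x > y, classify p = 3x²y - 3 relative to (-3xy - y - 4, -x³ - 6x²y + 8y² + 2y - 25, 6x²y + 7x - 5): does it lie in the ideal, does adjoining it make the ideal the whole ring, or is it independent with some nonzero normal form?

First compute the reduced Gröbner basis of I by Buchberger's algorithm.
f_1 = -3xy - y - 4, LT = xy.
f_2 = -x³ - 6x²y + 8y² + 2y - 25, LT = x³.
f_3 = 6x²y + 7x - 5, LT = x²y.

S(f_1,f_2): lcm = x³y. S = -6x²y² + ⅓x²y + 8y³ + 4/3x² + 2y² - 25y.
  reduce S modulo (f_1, f_2, f_3):
  remainder 8y³ + 4/3x² + 4/3y² - 4/9x - 818/27y - 284/27 ≠ 0; add h_4 = 8y³ + 4/3x² + 4/3y² - 4/9x - 818/27y - 284/27 to the basis.

S(f_1,f_3): lcm = x²y. S = ⅓xy + ⅙x + ⅚.
  reduce S modulo (f_1, f_2, f_3, h_4):
  remainder ⅙x - 1/9y + 7/18 ≠ 0; add h_5 = ⅙x - 1/9y + 7/18 to the basis.

S(f_3,h_4): lcm = x²y³. S = -⅙x⁴ - ⅙x²y² + 1/18x³ + 409/108x²y + 7/6xy² + 71/54x² - ⅚y².
  reduce S modulo (f_1, f_2, f_3, h_4, h_5):
  remainder -19/54y² + 661/972y + 23/486 ≠ 0; add h_6 = -19/54y² + 661/972y + 23/486 to the basis.

S(f_1,h_5): lcm = xy. S = ⅔y² - 2y + 4/3.
  reduce S modulo (f_1, f_2, f_3, h_4, h_5, h_6):
  remainder -365/513y + 730/513 ≠ 0; add h_7 = -365/513y + 730/513 to the basis.

The other S-polynomials (S(f_2,f_3), S(f_1,h_4), S(f_2,h_4), S(f_2,h_5), S(f_3,h_5), S(h_4,h_5), S(f_1,h_6), S(f_2,h_6), S(f_3,h_6), S(h_4,h_6), S(h_5,h_6), S(f_1,h_7), S(f_2,h_7), S(f_3,h_7), S(h_4,h_7), S(h_5,h_7), S(h_6,h_7)) all reduce to 0 modulo the current basis, so we have a Gröbner basis.
Inter-reduce: drop elements whose leading term is divisible by another's, tail-reduce, and make monic.
Reduced Gröbner basis: {x + 1, y - 2}.
Label its elements g_1 = x + 1, g_2 = y - 2.

Reduce p = 3x²y - 3 modulo G:
  leading term x²y: subtract (3xy)·g_1 from 3x²y - 3 → -3xy - 3
  leading term xy: subtract (-3y)·g_1 from -3xy - 3 → 3y - 3
  leading term y: subtract (3)·g_2 from 3y - 3 → 3
  leading term 1: no divisor's leading term divides it; move 3 to the remainder.
  normal form = 3.
The normal form is nonzero, so p ∉ I. Since p minus its normal form lies in I, I + (p) = I + (r) where r = 3; decide whether this ideal is the whole ring.
Here r = 3 is a nonzero constant, hence a unit: 1 ∈ I + (p), the Gröbner basis of I + (p) is {1}, and the enlarged system has no common solution — adjoining p is inconsistent.

Adjoining 3x²y - 3 makes the ideal the whole ring: the system is inconsistent.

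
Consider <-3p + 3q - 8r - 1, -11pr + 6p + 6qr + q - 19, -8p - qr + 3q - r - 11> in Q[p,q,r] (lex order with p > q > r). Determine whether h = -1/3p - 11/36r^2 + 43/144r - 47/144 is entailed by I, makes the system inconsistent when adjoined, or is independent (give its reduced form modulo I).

-1/3p - 11/36r^2 + 43/144r - 47/144 lies in I (it reduces to 0).

First compute the reduced Gröbner basis of I by Buchberger's algorithm.
f_1 = -3p + 3q - 8r - 1, LT = p.
f_2 = -11pr + 6p + 6qr + q - 19, LT = pr.
f_3 = -8p - qr + 3q - r - 11, LT = p.

S(f_1,f_2): lcm = pr. S = 6/11p - 5/11qr + 1/11q + 8/3r^2 + 1/3r - 19/11.
  leading term p: subtract (-2/11)·f_1 from 6/11p - 5/11qr + 1/11q + 8/3r^2 + 1/3r - 19/11 → -5/11qr + 7/11q + 8/3r^2 - 37/33r - 21/11
  leading term qr: no divisor's leading term divides it; move -5/11qr to the remainder.
  leading term q: no divisor's leading term divides it; move 7/11q to the remainder.
  leading term r^2: no divisor's leading term divides it; move 8/3r^2 to the remainder.
  leading term r: no divisor's leading term divides it; move -37/33r to the remainder.
  leading term 1: no divisor's leading term divides it; move -21/11 to the remainder.
  remainder -5/11qr + 7/11q + 8/3r^2 - 37/33r - 21/11 ≠ 0; add k_4 = -5/11qr + 7/11q + 8/3r^2 - 37/33r - 21/11 to the basis.

S(f_1,f_3): lcm = p. S = -1/8qr - 5/8q + 61/24r - 25/24.
  leading term qr: subtract (11/40)·k_4 from -1/8qr - 5/8q + 61/24r - 25/24 → -4/5q - 11/15r^2 + 57/20r - 31/60
  leading term q: no divisor's leading term divides it; move -4/5q to the remainder.
  leading term r^2: no divisor's leading term divides it; move -11/15r^2 to the remainder.
  leading term r: no divisor's leading term divides it; move 57/20r to the remainder.
  leading term 1: no divisor's leading term divides it; move -31/60 to the remainder.
  remainder -4/5q - 11/15r^2 + 57/20r - 31/60 ≠ 0; add k_5 = -4/5q - 11/15r^2 + 57/20r - 31/60 to the basis.

S(f_2,f_3): lcm = pr. S = -6/11p - 1/8qr^2 - 15/88qr - 1/11q - 1/8r^2 - 11/8r + 19/11.
  leading term p: subtract (2/11)·f_1 from -6/11p - 1/8qr^2 - 15/88qr - 1/11q - 1/8r^2 - 11/8r + 19/11 → -1/8qr^2 - 15/88qr - 7/11q - 1/8r^2 + 7/88r + 21/11
  leading term qr^2: subtract (11/40r)·k_4 from -1/8qr^2 - 15/88qr - 7/11q - 1/8r^2 + 7/88r + 21/11 → -19/55qr - 7/11q - 11/15r^3 + 11/60r^2 + 133/220r + 21/11
  leading term qr: subtract (19/25)·k_4 from -19/55qr - 7/11q - 11/15r^3 + 11/60r^2 + 133/220r + 21/11 → -28/25q - 11/15r^3 - 553/300r^2 + 437/300r + 84/25
  leading term q: subtract (7/5)·k_5 from -28/25q - 11/15r^3 - 553/300r^2 + 437/300r + 84/25 → -11/15r^3 - 49/60r^2 - 38/15r + 49/12
  leading term r^3: no divisor's leading term divides it; move -11/15r^3 to the remainder.
  leading term r^2: no divisor's leading term divides it; move -49/60r^2 to the remainder.
  leading term r: no divisor's leading term divides it; move -38/15r to the remainder.
  leading term 1: no divisor's leading term divides it; move 49/12 to the remainder.
  remainder -11/15r^3 - 49/60r^2 - 38/15r + 49/12 ≠ 0; add k_6 = -11/15r^3 - 49/60r^2 - 38/15r + 49/12 to the basis.

The other S-polynomials (S(f_1,k_4), S(f_2,k_4), S(f_3,k_4), S(f_1,k_5), S(f_2,k_5), S(f_3,k_5), S(k_4,k_5), S(f_1,k_6), S(f_2,k_6), S(f_3,k_6), S(k_4,k_6), S(k_5,k_6)) all reduce to 0 modulo the current basis, so we have a Gröbner basis.
Inter-reduce: drop elements whose leading term is divisible by another's, tail-reduce, and make monic.
Reduced Gröbner basis: {p + 11/12r^2 - 43/48r + 47/48, q + 11/12r^2 - 57/16r + 31/48, r^3 + 49/44r^2 + 38/11r - 245/44}.
Label its elements g_1 = p + 11/12r^2 - 43/48r + 47/48, g_2 = q + 11/12r^2 - 57/16r + 31/48, g_3 = r^3 + 49/44r^2 + 38/11r - 245/44.

Reduce h = -1/3p - 11/36r^2 + 43/144r - 47/144 modulo G:
  leading term p: subtract (-1/3)·g_1 from -1/3p - 11/36r^2 + 43/144r - 47/144 → 0
  normal form = 0.
Since the normal form is 0, h ∈ I.

The remainder on division by a Gröbner basis is unique — it is the normal form.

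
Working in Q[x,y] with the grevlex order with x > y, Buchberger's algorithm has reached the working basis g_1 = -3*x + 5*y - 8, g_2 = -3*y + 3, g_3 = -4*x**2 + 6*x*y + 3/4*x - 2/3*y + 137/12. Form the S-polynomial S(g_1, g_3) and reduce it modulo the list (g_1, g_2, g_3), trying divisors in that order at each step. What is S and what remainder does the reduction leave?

lcm(LM(g_1), LM(g_3)) = x**2.
S = (lcm/LT(g_1))·g_1 − (lcm/LT(g_3))·g_3 = -1/6*x*y + 137/48*x - 1/6*y + 137/48.
Reduce S modulo (g_1, g_2, g_3) in that order:
  leading term x*y: subtract (1/18*y)·g_1 from -1/6*x*y + 137/48*x - 1/6*y + 137/48 → -5/18*y**2 + 137/48*x + 5/18*y + 137/48
  leading term y**2: subtract (5/54*y)·g_2 from -5/18*y**2 + 137/48*x + 5/18*y + 137/48 → 137/48*x + 137/48
  leading term x: subtract (-137/144)·g_1 from 137/48*x + 137/48 → 685/144*y - 685/144
  leading term y: subtract (-685/432)·g_2 from 685/144*y - 685/144 → 0
The remainder is 0, so this S-polynomial contributes no new basis element.
An S-polynomial is built so that the two leading terms cancel; whether anything survives reduction is exactly the Gröbner-basis criterion.

S(g_1, g_3) = -1/6*x*y + 137/48*x - 1/6*y + 137/48; remainder on division = 0.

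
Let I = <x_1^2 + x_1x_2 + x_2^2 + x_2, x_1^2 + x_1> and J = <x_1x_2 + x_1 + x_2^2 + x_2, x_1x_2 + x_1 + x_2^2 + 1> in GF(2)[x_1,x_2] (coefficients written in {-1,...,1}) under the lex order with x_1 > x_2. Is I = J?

Two ideals are equal iff their reduced Gröbner bases coincide (the reduced basis is unique for a fixed ordering).
Buchberger on the first generating set:
f_1 = x_1^2 + x_1x_2 + x_2^2 + x_2, LT = x_1^2.
f_2 = x_1^2 + x_1, LT = x_1^2.

S(f_1,f_2): lcm = x_1^2. S = x_1x_2 + x_1 + x_2^2 + x_2.
  leading term x_1x_2: no divisor's leading term divides it; move x_1x_2 to the remainder.
  leading term x_1: no divisor's leading term divides it; move x_1 to the remainder.
  leading term x_2^2: no divisor's leading term divides it; move x_2^2 to the remainder.
  leading term x_2: no divisor's leading term divides it; move x_2 to the remainder.
  remainder x_1x_2 + x_1 + x_2^2 + x_2 ≠ 0; add g_3 = x_1x_2 + x_1 + x_2^2 + x_2 to the basis.

S(f_1,g_3): lcm = x_1^2x_2. S = x_1^2 + x_1x_2 + x_2^3 + x_2^2.
  leading term x_1^2: subtract (1)·f_1 from x_1^2 + x_1x_2 + x_2^3 + x_2^2 → x_2^3 + x_2
  leading term x_2^3: no divisor's leading term divides it; move x_2^3 to the remainder.
  leading term x_2: no divisor's leading term divides it; move x_2 to the remainder.
  remainder x_2^3 + x_2 ≠ 0; add g_4 = x_2^3 + x_2 to the basis.

The other S-polynomials (S(f_2,g_3), S(f_1,g_4), S(f_2,g_4), S(g_3,g_4)) all reduce to 0 modulo the current basis, so we have a Gröbner basis.
Inter-reduce: drop elements whose leading term is divisible by another's, tail-reduce, and make monic.
Reduced Gröbner basis: {x_1^2 + x_1, x_1x_2 + x_1 + x_2^2 + x_2, x_2^3 + x_2}.

Buchberger on the second generating set:
h_1 = x_1x_2 + x_1 + x_2^2 + x_2, LT = x_1x_2.
h_2 = x_1x_2 + x_1 + x_2^2 + 1, LT = x_1x_2.

S(h_1,h_2): lcm = x_1x_2. S = x_2 + 1.
  leading term x_2: no divisor's leading term divides it; move x_2 to the remainder.
  leading term 1: no divisor's leading term divides it; move 1 to the remainder.
  remainder x_2 + 1 ≠ 0; add k_3 = x_2 + 1 to the basis.

The other S-polynomials (S(h_1,k_3), S(h_2,k_3)) all reduce to 0 modulo the current basis, so we have a Gröbner basis.
Inter-reduce: drop elements whose leading term is divisible by another's, tail-reduce, and make monic.
Reduced Gröbner basis: {x_2 + 1}.

Since the reduced bases disagree, the two ideals are not the same.

No, the ideals differ.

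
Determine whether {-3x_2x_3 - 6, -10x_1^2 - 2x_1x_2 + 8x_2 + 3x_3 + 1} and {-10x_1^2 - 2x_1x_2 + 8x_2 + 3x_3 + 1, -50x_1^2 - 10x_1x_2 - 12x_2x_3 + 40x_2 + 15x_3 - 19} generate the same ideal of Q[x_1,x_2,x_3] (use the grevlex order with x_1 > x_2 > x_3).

Since reduced Gröbner bases are canonical representatives of ideals under a given ordering, it suffices to compute and compare them.
Buchberger on the first generating set:
f_1 = -3x_2x_3 - 6, LT = x_2x_3.
f_2 = -10x_1^2 - 2x_1x_2 + 8x_2 + 3x_3 + 1, LT = x_1^2.

The S-polynomials (S(f_1,f_2)) all reduce to 0 modulo the current basis, so we have a Gröbner basis.
Inter-reduce: drop elements whose leading term is divisible by another's, tail-reduce, and make monic.
Reduced Gröbner basis: {x_1^2 + 1/5x_1x_2 - 4/5x_2 - 3/10x_3 - 1/10, x_2x_3 + 2}.

Buchberger on the second generating set:
h_1 = -10x_1^2 - 2x_1x_2 + 8x_2 + 3x_3 + 1, LT = x_1^2.
h_2 = -50x_1^2 - 10x_1x_2 - 12x_2x_3 + 40x_2 + 15x_3 - 19, LT = x_1^2.

S(h_1,h_2): lcm = x_1^2. S = -6/25x_2x_3 - 12/25.
  reduce S modulo (h_1, h_2):
  remainder -6/25x_2x_3 - 12/25 ≠ 0; add k_3 = -6/25x_2x_3 - 12/25 to the basis.

The other S-polynomials (S(h_1,k_3), S(h_2,k_3)) all reduce to 0 modulo the current basis, so we have a Gröbner basis.
Inter-reduce: drop elements whose leading term is divisible by another's, tail-reduce, and make monic.
Reduced Gröbner basis: {x_1^2 + 1/5x_1x_2 - 4/5x_2 - 3/10x_3 - 1/10, x_2x_3 + 2}.

These coincide, so the ideals are equal.

Yes, the ideals are equal.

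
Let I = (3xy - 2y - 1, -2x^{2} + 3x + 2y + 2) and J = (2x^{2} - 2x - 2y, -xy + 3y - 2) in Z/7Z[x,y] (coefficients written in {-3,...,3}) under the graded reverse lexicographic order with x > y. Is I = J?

No, the ideals differ.

Two ideals are equal iff their reduced Gröbner bases coincide (the reduced basis is unique for a fixed ordering).
Buchberger on the first generating set:
f_1 = 3xy - 2y - 1, LT = xy.
f_2 = -2x^{2} + 3x + 2y + 2, LT = x^{2}.

S(f_1,f_2): lcm = x^{2}y. S = 2xy + y^{2} + 2x + y.
  leading term xy: subtract (3)·f_1 from 2xy + y^{2} + 2x + y → y^{2} + 2x + 3
  leading term y^{2}: no divisor's leading term divides it; move y^{2} to the remainder.
  leading term x: no divisor's leading term divides it; move 2x to the remainder.
  leading term 1: no divisor's leading term divides it; move 3 to the remainder.
  remainder y^{2} + 2x + 3 ≠ 0; add g_3 = y^{2} + 2x + 3 to the basis.

The other S-polynomials (S(f_1,g_3), S(f_2,g_3)) all reduce to 0 modulo the current basis, so we have a Gröbner basis.
Inter-reduce: drop elements whose leading term is divisible by another's, tail-reduce, and make monic.
Reduced Gröbner basis: {x^{2} + 2x - y - 1, xy - 3y + 2, y^{2} + 2x + 3}.

Buchberger on the second generating set:
h_1 = 2x^{2} - 2x - 2y, LT = x^{2}.
h_2 = -xy + 3y - 2, LT = xy.

S(h_1,h_2): lcm = x^{2}y. S = 2xy - y^{2} - 2x.
  leading term xy: subtract (-2)·h_2 from 2xy - y^{2} - 2x → -y^{2} - 2x - y + 3
  leading term y^{2}: no divisor's leading term divides it; move -y^{2} to the remainder.
  leading term x: no divisor's leading term divides it; move -2x to the remainder.
  leading term y: no divisor's leading term divides it; move -y to the remainder.
  leading term 1: no divisor's leading term divides it; move 3 to the remainder.
  remainder -y^{2} - 2x - y + 3 ≠ 0; add k_3 = -y^{2} - 2x - y + 3 to the basis.

The other S-polynomials (S(h_1,k_3), S(h_2,k_3)) all reduce to 0 modulo the current basis, so we have a Gröbner basis.
Inter-reduce: drop elements whose leading term is divisible by another's, tail-reduce, and make monic.
Reduced Gröbner basis: {x^{2} - x - y, xy - 3y + 2, y^{2} + 2x + y - 3}.

Since the reduced bases disagree, the two ideals are not the same.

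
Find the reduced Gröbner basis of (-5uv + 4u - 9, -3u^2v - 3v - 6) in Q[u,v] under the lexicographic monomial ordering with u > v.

f_1 = -5uv + 4u - 9, LT = uv.
f_2 = -3u^2v - 3v - 6, LT = u^2v.

S(f_1,f_2): lcm = u^2v. S = -4/5u^2 + 9/5u - v - 2.
  reduce S modulo (f_1, f_2):
  remainder -4/5u^2 + 9/5u - v - 2 ≠ 0; add g_3 = -4/5u^2 + 9/5u - v - 2 to the basis.

S(f_1,g_3): lcm = u^2v. S = -4/5u^2 + 9/4uv + 9/5u - 5/4v^2 - 5/2v.
  reduce S modulo (f_1, f_2, g_3):
  remainder 9/5u - 5/4v^2 - 3/2v - 41/20 ≠ 0; add g_4 = 9/5u - 5/4v^2 - 3/2v - 41/20 to the basis.

S(f_1,g_4): lcm = uv. S = -4/5u + 25/36v^3 + 5/6v^2 + 41/36v + 9/5.
  reduce S modulo (f_1, f_2, g_3, g_4):
  remainder 25/36v^3 + 5/18v^2 + 17/36v + 8/9 ≠ 0; add g_5 = 25/36v^3 + 5/18v^2 + 17/36v + 8/9 to the basis.

The other S-polynomials (S(f_2,g_3), S(f_2,g_4), S(g_3,g_4), S(f_1,g_5), S(f_2,g_5), S(g_3,g_5), S(g_4,g_5)) all reduce to 0 modulo the current basis, so we have a Gröbner basis.
Inter-reduce: drop elements whose leading term is divisible by another's, tail-reduce, and make monic.

G = {u - 25/36v^2 - 5/6v - 41/36, v^3 + 2/5v^2 + 17/25v + 32/25}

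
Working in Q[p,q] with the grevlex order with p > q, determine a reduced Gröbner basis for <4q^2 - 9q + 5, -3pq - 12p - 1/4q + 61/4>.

G = {q^2 - 9/4q + 5/4, p + 13/63q - 76/63}

Buchberger's algorithm terminates because the ascending chain of leading-term ideals stabilizes.

f_1 = 4q^2 - 9q + 5, LT = q^2.
f_2 = -3pq - 12p - 1/4q + 61/4, LT = pq.

S(f_1,f_2): lcm = pq^2. S = -25/4pq - 1/12q^2 + 5/4p + 61/12q.
  reduce S modulo (f_1, f_2):
  remainder 105/4p + 65/12q - 95/3 ≠ 0; add g_3 = 105/4p + 65/12q - 95/3 to the basis.

The other S-polynomials (S(f_1,g_3), S(f_2,g_3)) all reduce to 0 modulo the current basis, so we have a Gröbner basis.
Inter-reduce: drop elements whose leading term is divisible by another's, tail-reduce, and make monic.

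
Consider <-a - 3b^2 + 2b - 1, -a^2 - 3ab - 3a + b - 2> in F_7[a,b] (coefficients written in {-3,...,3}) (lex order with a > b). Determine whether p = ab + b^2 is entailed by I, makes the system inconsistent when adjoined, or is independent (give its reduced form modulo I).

First compute the reduced Gröbner basis of I by Buchberger's algorithm.
f_1 = -a - 3b^2 + 2b - 1, LT = a.
f_2 = -a^2 - 3ab - 3a + b - 2, LT = a^2.

S(f_1,f_2): lcm = a^2. S = 3ab^2 + 2ab - 2a + b - 2.
  leading term ab^2: subtract (-3b^2)·f_1 from 3ab^2 + 2ab - 2a + b - 2 → 2ab - 2a - 2b^4 - b^3 - 3b^2 + b - 2
  leading term ab: subtract (-2b)·f_1 from 2ab - 2a - 2b^4 - b^3 - 3b^2 + b - 2 → -2a - 2b^4 + b^2 - b - 2
  leading term a: subtract (2)·f_1 from -2a - 2b^4 + b^2 - b - 2 → -2b^4 + 2b
  leading term b^4: no divisor's leading term divides it; move -2b^4 to the remainder.
  leading term b: no divisor's leading term divides it; move 2b to the remainder.
  remainder -2b^4 + 2b ≠ 0; add h_3 = -2b^4 + 2b to the basis.

The other S-polynomials (S(f_1,h_3), S(f_2,h_3)) all reduce to 0 modulo the current basis, so we have a Gröbner basis.
Inter-reduce: drop elements whose leading term is divisible by another's, tail-reduce, and make monic.
Reduced Gröbner basis: {a + 3b^2 - 2b + 1, b^4 - b}.
Label its elements g_1 = a + 3b^2 - 2b + 1, g_2 = b^4 - b.

Reduce p = ab + b^2 modulo G:
  leading term ab: subtract (b)·g_1 from ab + b^2 → -3b^3 + 3b^2 - b
  leading term b^3: no divisor's leading term divides it; move -3b^3 to the remainder.
  leading term b^2: no divisor's leading term divides it; move 3b^2 to the remainder.
  leading term b: no divisor's leading term divides it; move -b to the remainder.
  normal form = -3b^3 + 3b^2 - b.
The normal form is nonzero, so p ∉ I. Since p minus its normal form lies in I, I + (p) = I + (r) where r = -3b^3 + 3b^2 - b; decide whether this ideal is the whole ring.
Run Buchberger on G together with r (pairs among the g_i already reduce to 0 since G is a Gröbner basis):
g_1 = a + 3b^2 - 2b + 1, LT = a.
g_2 = b^4 - b, LT = b^4.
r = -3b^3 + 3b^2 - b, LT = b^3.

S(g_2,r): lcm = b^4. S = b^3 + 2b^2 - b.
  leading term b^3: subtract (2)·r from b^3 + 2b^2 - b → 3b^2 + b
  leading term b^2: no divisor's leading term divides it; move 3b^2 to the remainder.
  leading term b: no divisor's leading term divides it; move b to the remainder.
  remainder 3b^2 + b ≠ 0; add m_4 = 3b^2 + b to the basis.

The other S-polynomials (S(g_1,g_2), S(g_1,r), S(g_1,m_4), S(g_2,m_4), S(r,m_4)) all reduce to 0 modulo the current basis, so we have a Gröbner basis.
Inter-reduce: drop elements whose leading term is divisible by another's, tail-reduce, and make monic.
Reduced Gröbner basis: {a - 3b + 1, b^2 - 2b}.
The reduced Gröbner basis of I + (p) is {a - 3b + 1, b^2 - 2b} ≠ {1}, a proper ideal, so the enlarged system stays consistent: p is independent of I, with normal form -3b^3 + 3b^2 - b.

ab + b^2 is independent of I; its normal form modulo I is -3b^3 + 3b^2 - b.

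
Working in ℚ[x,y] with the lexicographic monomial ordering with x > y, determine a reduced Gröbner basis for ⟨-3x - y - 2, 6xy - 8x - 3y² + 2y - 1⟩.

The reduced Gröbner basis is the canonical form of the ideal for this ordering.

f_1 = -3x - y - 2, LT = x.
f_2 = 6xy - 8x - 3y² + 2y - 1, LT = xy.

S(f_1,f_2): lcm = xy. S = 4/3x + ⅚y² + ⅓y + ⅙.
  leading term x: subtract (-4/9)·f_1 from 4/3x + ⅚y² + ⅓y + ⅙ → ⅚y² - 1/9y - 13/18
  leading term y²: no divisor's leading term divides it; move ⅚y² to the remainder.
  leading term y: no divisor's leading term divides it; move -1/9y to the remainder.
  leading term 1: no divisor's leading term divides it; move -13/18 to the remainder.
  remainder ⅚y² - 1/9y - 13/18 ≠ 0; add g_3 = ⅚y² - 1/9y - 13/18 to the basis.

The other S-polynomials (S(f_1,g_3), S(f_2,g_3)) all reduce to 0 modulo the current basis, so we have a Gröbner basis.
Inter-reduce: drop elements whose leading term is divisible by another's, tail-reduce, and make monic.

G = {x + ⅓y + ⅔, y² - 2/15y - 13/15}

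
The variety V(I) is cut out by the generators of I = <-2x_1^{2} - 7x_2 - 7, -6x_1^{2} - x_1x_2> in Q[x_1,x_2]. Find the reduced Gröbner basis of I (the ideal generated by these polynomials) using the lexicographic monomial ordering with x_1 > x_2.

f_1 = -2x_1^{2} - 7x_2 - 7, LT = x_1^{2}.
f_2 = -6x_1^{2} - x_1x_2, LT = x_1^{2}.

S(f_1,f_2): lcm = x_1^{2}. S = -\tfrac{1}{6}x_1x_2 + \tfrac{7}{2}x_2 + \tfrac{7}{2}.
  leading term x_1x_2: no divisor's leading term divides it; move -\tfrac{1}{6}x_1x_2 to the remainder.
  leading term x_2: no divisor's leading term divides it; move \tfrac{7}{2}x_2 to the remainder.
  leading term 1: no divisor's leading term divides it; move \tfrac{7}{2} to the remainder.
  remainder -\tfrac{1}{6}x_1x_2 + \tfrac{7}{2}x_2 + \tfrac{7}{2} ≠ 0; add g_3 = -\tfrac{1}{6}x_1x_2 + \tfrac{7}{2}x_2 + \tfrac{7}{2} to the basis.

S(f_1,g_3): lcm = x_1^{2}x_2. S = 21x_1x_2 + 21x_1 + \tfrac{7}{2}x_2^{2} + \tfrac{7}{2}x_2.
  leading term x_1x_2: subtract (-126)·g_3 from 21x_1x_2 + 21x_1 + \tfrac{7}{2}x_2^{2} + \tfrac{7}{2}x_2 → 21x_1 + \tfrac{7}{2}x_2^{2} + \tfrac{889}{2}x_2 + 441
  leading term x_1: no divisor's leading term divides it; move 21x_1 to the remainder.
  leading term x_2^{2}: no divisor's leading term divides it; move \tfrac{7}{2}x_2^{2} to the remainder.
  leading term x_2: no divisor's leading term divides it; move \tfrac{889}{2}x_2 to the remainder.
  leading term 1: no divisor's leading term divides it; move 441 to the remainder.
  remainder 21x_1 + \tfrac{7}{2}x_2^{2} + \tfrac{889}{2}x_2 + 441 ≠ 0; add g_4 = 21x_1 + \tfrac{7}{2}x_2^{2} + \tfrac{889}{2}x_2 + 441 to the basis.

S(g_3,g_4): lcm = x_1x_2. S = -\tfrac{1}{6}x_2^{3} - \tfrac{127}{6}x_2^{2} - 42x_2 - 21.
  leading term x_2^{3}: no divisor's leading term divides it; move -\tfrac{1}{6}x_2^{3} to the remainder.
  leading term x_2^{2}: no divisor's leading term divides it; move -\tfrac{127}{6}x_2^{2} to the remainder.
  leading term x_2: no divisor's leading term divides it; move -42x_2 to the remainder.
  leading term 1: no divisor's leading term divides it; move -21 to the remainder.
  remainder -\tfrac{1}{6}x_2^{3} - \tfrac{127}{6}x_2^{2} - 42x_2 - 21 ≠ 0; add g_5 = -\tfrac{1}{6}x_2^{3} - \tfrac{127}{6}x_2^{2} - 42x_2 - 21 to the basis.

The other S-polynomials (S(f_2,g_3), S(f_1,g_4), S(f_2,g_4), S(f_1,g_5), S(f_2,g_5), S(g_3,g_5), S(g_4,g_5)) all reduce to 0 modulo the current basis, so we have a Gröbner basis.
Inter-reduce: drop elements whose leading term is divisible by another's, tail-reduce, and make monic.

G = {x_1 + \tfrac{1}{6}x_2^{2} + \tfrac{127}{6}x_2 + 21, x_2^{3} + 127x_2^{2} + 252x_2 + 126}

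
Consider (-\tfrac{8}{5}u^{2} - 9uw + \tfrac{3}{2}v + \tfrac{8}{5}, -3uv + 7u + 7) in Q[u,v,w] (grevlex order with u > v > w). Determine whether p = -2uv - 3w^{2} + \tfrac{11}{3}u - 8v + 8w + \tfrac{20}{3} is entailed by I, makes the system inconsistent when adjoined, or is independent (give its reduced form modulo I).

-2uv - 3w^{2} + \tfrac{11}{3}u - 8v + 8w + \tfrac{20}{3} is independent of I; its normal form modulo I is -3w^{2} - u - 8v + 8w + 2.

First compute the reduced Gröbner basis of I by Buchberger's algorithm.
f_1 = -\tfrac{8}{5}u^{2} - 9uw + \tfrac{3}{2}v + \tfrac{8}{5}, LT = u^{2}.
f_2 = -3uv + 7u + 7, LT = uv.

S(f_1,f_2): lcm = u^{2}v. S = \tfrac{45}{8}uvw + \tfrac{7}{3}u^{2} - \tfrac{15}{16}v^{2} + \tfrac{7}{3}u - v.
  reduce S modulo (f_1, f_2):
  remainder -\tfrac{15}{16}v^{2} + \tfrac{7}{3}u + \tfrac{19}{16}v + \tfrac{105}{8}w + \tfrac{7}{3} ≠ 0; add h_3 = -\tfrac{15}{16}v^{2} + \tfrac{7}{3}u + \tfrac{19}{16}v + \tfrac{105}{8}w + \tfrac{7}{3} to the basis.

The other S-polynomials (S(f_1,h_3), S(f_2,h_3)) all reduce to 0 modulo the current basis, so we have a Gröbner basis.
Inter-reduce: drop elements whose leading term is divisible by another's, tail-reduce, and make monic.
Reduced Gröbner basis: {u^{2} + \tfrac{45}{8}uw - \tfrac{15}{16}v - 1, uv - \tfrac{7}{3}u - \tfrac{7}{3}, v^{2} - \tfrac{112}{45}u - \tfrac{19}{15}v - 14w - \tfrac{112}{45}}.
Label its elements g_1 = u^{2} + \tfrac{45}{8}uw - \tfrac{15}{16}v - 1, g_2 = uv - \tfrac{7}{3}u - \tfrac{7}{3}, g_3 = v^{2} - \tfrac{112}{45}u - \tfrac{19}{15}v - 14w - \tfrac{112}{45}.

Reduce p = -2uv - 3w^{2} + \tfrac{11}{3}u - 8v + 8w + \tfrac{20}{3} modulo G:
  leading term uv: subtract (-2)·g_2 from -2uv - 3w^{2} + \tfrac{11}{3}u - 8v + 8w + \tfrac{20}{3} → -3w^{2} - u - 8v + 8w + 2
  leading term w^{2}: no divisor's leading term divides it; move -3w^{2} to the remainder.
  leading term u: no divisor's leading term divides it; move -u to the remainder.
  leading term v: no divisor's leading term divides it; move -8v to the remainder.
  leading term w: no divisor's leading term divides it; move 8w to the remainder.
  leading term 1: no divisor's leading term divides it; move 2 to the remainder.
  normal form = -3w^{2} - u - 8v + 8w + 2.
The normal form is nonzero, so p ∉ I. Since p minus its normal form lies in I, I + (p) = I + (r) where r = -3w^{2} - u - 8v + 8w + 2; decide whether this ideal is the whole ring.
Run Buchberger on G together with r (pairs among the g_i already reduce to 0 since G is a Gröbner basis):
g_1 = u^{2} + \tfrac{45}{8}uw - \tfrac{15}{16}v - 1, LT = u^{2}.
g_2 = uv - \tfrac{7}{3}u - \tfrac{7}{3}, LT = uv.
g_3 = v^{2} - \tfrac{112}{45}u - \tfrac{19}{15}v - 14w - \tfrac{112}{45}, LT = v^{2}.
r = -3w^{2} - u - 8v + 8w + 2, LT = w^{2}.

The S-polynomials (S(g_1,g_2), S(g_1,g_3), S(g_1,r), S(g_2,g_3), S(g_2,r), S(g_3,r)) all reduce to 0 modulo the current basis, so we have a Gröbner basis.
Inter-reduce: drop elements whose leading term is divisible by another's, tail-reduce, and make monic.
Reduced Gröbner basis: {u^{2} + \tfrac{45}{8}uw - \tfrac{15}{16}v - 1, uv - \tfrac{7}{3}u - \tfrac{7}{3}, v^{2} - \tfrac{112}{45}u - \tfrac{19}{15}v - 14w - \tfrac{112}{45}, w^{2} + \tfrac{1}{3}u + \tfrac{8}{3}v - \tfrac{8}{3}w - \tfrac{2}{3}}.
The reduced Gröbner basis of I + (p) is {u^{2} + \tfrac{45}{8}uw - \tfrac{15}{16}v - 1, uv - \tfrac{7}{3}u - \tfrac{7}{3}, v^{2} - \tfrac{112}{45}u - \tfrac{19}{15}v - 14w - \tfrac{112}{45}, w^{2} + \tfrac{1}{3}u + \tfrac{8}{3}v - \tfrac{8}{3}w - \tfrac{2}{3}} ≠ {1}, a proper ideal, so the enlarged system stays consistent: p is independent of I, with normal form -3w^{2} - u - 8v + 8w + 2.

The remainder on division by a Gröbner basis is unique — it is the normal form.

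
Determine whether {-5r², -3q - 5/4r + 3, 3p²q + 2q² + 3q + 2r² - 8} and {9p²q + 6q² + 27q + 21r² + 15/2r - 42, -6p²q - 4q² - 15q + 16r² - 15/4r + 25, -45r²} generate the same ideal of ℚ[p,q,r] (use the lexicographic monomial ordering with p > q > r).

Equality of ideals is decidable: compute both reduced Gröbner bases (unique for the ordering) and check whether they agree.
Buchberger on the first generating set:
f_1 = -5r², LT = r².
f_2 = -3q - 5/4r + 3, LT = q.
f_3 = 3p²q + 2q² + 3q + 2r² - 8, LT = p²q.

S(f_2,f_3): lcm = p²q. S = 5/12p²r - p² - ⅔q² - q - ⅔r² + 8/3.
  reduce S modulo (f_1, f_2, f_3):
  remainder 5/12p²r - p² + 35/36r + 1 ≠ 0; add g_4 = 5/12p²r - p² + 35/36r + 1 to the basis.

S(f_1,g_4): lcm = p²r². S = 12/5p²r - 7/3r² - 12/5r.
  reduce S modulo (f_1, f_2, f_3, g_4):
  remainder 144/25p² - 8r - 144/25 ≠ 0; add g_5 = 144/25p² - 8r - 144/25 to the basis.

The other S-polynomials (S(f_1,f_2), S(f_1,f_3), S(f_2,g_4), S(f_3,g_4), S(f_1,g_5), S(f_2,g_5), S(f_3,g_5), S(g_4,g_5)) all reduce to 0 modulo the current basis, so we have a Gröbner basis.
Inter-reduce: drop elements whose leading term is divisible by another's, tail-reduce, and make monic.
Reduced Gröbner basis: {p² - 25/18r - 1, q + 5/12r - 1, r²}.

Buchberger on the second generating set:
h_1 = 9p²q + 6q² + 27q + 21r² + 15/2r - 42, LT = p²q.
h_2 = -6p²q - 4q² - 15q + 16r² - 15/4r + 25, LT = p²q.
h_3 = -45r², LT = r².

S(h_1,h_2): lcm = p²q. S = ½q + 5r² + 5/24r - ½.
  reduce S modulo (h_1, h_2, h_3):
  remainder ½q + 5/24r - ½ ≠ 0; add k_4 = ½q + 5/24r - ½ to the basis.

S(h_1,k_4): lcm = p²q. S = -5/12p²r + p² + ⅔q² + 3q + 7/3r² + ⅚r - 14/3.
  reduce S modulo (h_1, h_2, h_3, k_4):
  remainder -5/12p²r + p² - 35/36r - 1 ≠ 0; add k_5 = -5/12p²r + p² - 35/36r - 1 to the basis.

S(h_3,k_5): lcm = p²r². S = 12/5p²r - 7/3r² - 12/5r.
  reduce S modulo (h_1, h_2, h_3, k_4, k_5):
  remainder 144/25p² - 8r - 144/25 ≠ 0; add k_6 = 144/25p² - 8r - 144/25 to the basis.

The other S-polynomials (S(h_1,h_3), S(h_2,h_3), S(h_2,k_4), S(h_3,k_4), S(h_1,k_5), S(h_2,k_5), S(k_4,k_5), S(h_1,k_6), S(h_2,k_6), S(h_3,k_6), S(k_4,k_6), S(k_5,k_6)) all reduce to 0 modulo the current basis, so we have a Gröbner basis.
Inter-reduce: drop elements whose leading term is divisible by another's, tail-reduce, and make monic.
Reduced Gröbner basis: {p² - 25/18r - 1, q + 5/12r - 1, r²}.

These coincide, so the ideals are equal.

Yes, the ideals are equal.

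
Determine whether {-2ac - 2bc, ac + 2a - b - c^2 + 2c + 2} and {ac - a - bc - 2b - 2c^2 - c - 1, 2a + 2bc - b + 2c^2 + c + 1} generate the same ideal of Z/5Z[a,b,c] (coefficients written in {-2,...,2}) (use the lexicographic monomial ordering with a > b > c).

Since reduced Gröbner bases are canonical representatives of ideals under a given ordering, it suffices to compute and compare them.
Buchberger on the first generating set:
f_1 = -2ac - 2bc, LT = ac.
f_2 = ac + 2a - b - c^2 + 2c + 2, LT = ac.

S(f_1,f_2): lcm = ac. S = -2a + bc + b + c^2 - 2c - 2.
  leading term a: no divisor's leading term divides it; move -2a to the remainder.
  leading term bc: no divisor's leading term divides it; move bc to the remainder.
  leading term b: no divisor's leading term divides it; move b to the remainder.
  leading term c^2: no divisor's leading term divides it; move c^2 to the remainder.
  leading term c: no divisor's leading term divides it; move -2c to the remainder.
  leading term 1: no divisor's leading term divides it; move -2 to the remainder.
  remainder -2a + bc + b + c^2 - 2c - 2 ≠ 0; add g_3 = -2a + bc + b + c^2 - 2c - 2 to the basis.

S(f_1,g_3): lcm = ac. S = -2bc^2 - bc - 2c^3 - c^2 - c.
  leading term bc^2: no divisor's leading term divides it; move -2bc^2 to the remainder.
  leading term bc: no divisor's leading term divides it; move -bc to the remainder.
  leading term c^3: no divisor's leading term divides it; move -2c^3 to the remainder.
  leading term c^2: no divisor's leading term divides it; move -c^2 to the remainder.
  leading term c: no divisor's leading term divides it; move -c to the remainder.
  remainder -2bc^2 - bc - 2c^3 - c^2 - c ≠ 0; add g_4 = -2bc^2 - bc - 2c^3 - c^2 - c to the basis.

S(f_2,g_3): lcm = ac. S = 2a - 2bc^2 - 2bc - b - 2c^3 - 2c^2 + c + 2.
  leading term a: subtract (-1)·g_3 from 2a - 2bc^2 - 2bc - b - 2c^3 - 2c^2 + c + 2 → -2bc^2 - bc - 2c^3 - c^2 - c
  leading term bc^2: subtract (1)·g_4 from -2bc^2 - bc - 2c^3 - c^2 - c → 0
  remainder 0.

S(f_1,g_4): lcm = abc^2. S = 2abc - ac^3 + 2ac^2 + 2ac + b^2c^2.
  leading term abc: subtract (-b)·f_1 from 2abc - ac^3 + 2ac^2 + 2ac + b^2c^2 → -ac^3 + 2ac^2 + 2ac + b^2c^2 - 2b^2c
  leading term ac^3: subtract (-2c^2)·f_1 from -ac^3 + 2ac^2 + 2ac + b^2c^2 - 2b^2c → 2ac^2 + 2ac + b^2c^2 - 2b^2c + bc^3
  leading term ac^2: subtract (-c)·f_1 from 2ac^2 + 2ac + b^2c^2 - 2b^2c + bc^3 → 2ac + b^2c^2 - 2b^2c + bc^3 - 2bc^2
  leading term ac: subtract (-1)·f_1 from 2ac + b^2c^2 - 2b^2c + bc^3 - 2bc^2 → b^2c^2 - 2b^2c + bc^3 - 2bc^2 - 2bc
  leading term b^2c^2: subtract (2b)·g_4 from b^2c^2 - 2b^2c + bc^3 - 2bc^2 - 2bc → 0
  remainder 0.

S(f_2,g_4): lcm = abc^2. S = -abc - ac^3 + 2ac^2 + 2ac - b^2c - bc^3 + 2bc^2 + 2bc.
  leading term abc: subtract (-2b)·f_1 from -abc - ac^3 + 2ac^2 + 2ac - b^2c - bc^3 + 2bc^2 + 2bc → -ac^3 + 2ac^2 + 2ac - bc^3 + 2bc^2 + 2bc
  leading term ac^3: subtract (-2c^2)·f_1 from -ac^3 + 2ac^2 + 2ac - bc^3 + 2bc^2 + 2bc → 2ac^2 + 2ac + 2bc^2 + 2bc
  leading term ac^2: subtract (-c)·f_1 from 2ac^2 + 2ac + 2bc^2 + 2bc → 2ac + 2bc
  leading term ac: subtract (-1)·f_1 from 2ac + 2bc → 0
  remainder 0.

S(g_3,g_4): leading monomials are coprime, so the S-polynomial reduces to 0 (Buchberger's first criterion).
Every S-polynomial of the final basis reduces to 0, so we have a Gröbner basis.
Inter-reduce: drop elements whose leading term is divisible by another's, tail-reduce, and make monic.
Reduced Gröbner basis: {a + 2bc + 2b + 2c^2 + c + 1, bc^2 - 2bc + c^3 - 2c^2 - 2c}.

Buchberger on the second generating set:
h_1 = ac - a - bc - 2b - 2c^2 - c - 1, LT = ac.
h_2 = 2a + 2bc - b + 2c^2 + c + 1, LT = a.

S(h_1,h_2): lcm = ac. S = -a - bc^2 + 2bc - 2b - c^3 + c - 1.
  leading term a: subtract (2)·h_2 from -a - bc^2 + 2bc - 2b - c^3 + c - 1 → -bc^2 - 2bc - c^3 + c^2 - c + 2
  leading term bc^2: no divisor's leading term divides it; move -bc^2 to the remainder.
  leading term bc: no divisor's leading term divides it; move -2bc to the remainder.
  leading term c^3: no divisor's leading term divides it; move -c^3 to the remainder.
  leading term c^2: no divisor's leading term divides it; move c^2 to the remainder.
  leading term c: no divisor's leading term divides it; move -c to the remainder.
  leading term 1: no divisor's leading term divides it; move 2 to the remainder.
  remainder -bc^2 - 2bc - c^3 + c^2 - c + 2 ≠ 0; add k_3 = -bc^2 - 2bc - c^3 + c^2 - c + 2 to the basis.

S(h_1,k_3): lcm = abc^2. S = 2abc - ac^3 + ac^2 - ac + 2a - b^2c^2 - 2b^2c - 2bc^3 - bc^2 - bc.
  leading term abc: subtract (2b)·h_1 from 2abc - ac^3 + ac^2 - ac + 2a - b^2c^2 - 2b^2c - 2bc^3 - bc^2 - bc → 2ab - ac^3 + ac^2 - ac + 2a - b^2c^2 - b^2 - 2bc^3 - 2bc^2 + bc + 2b
  leading term ab: subtract (b)·h_2 from 2ab - ac^3 + ac^2 - ac + 2a - b^2c^2 - b^2 - 2bc^3 - 2bc^2 + bc + 2b → -ac^3 + ac^2 - ac + 2a - b^2c^2 - 2b^2c - 2bc^3 + bc^2 + b
  leading term ac^3: subtract (-c^2)·h_1 from -ac^3 + ac^2 - ac + 2a - b^2c^2 - 2b^2c - 2bc^3 + bc^2 + b → -ac + 2a - b^2c^2 - 2b^2c + 2bc^3 - bc^2 + b - 2c^4 - c^3 - c^2
  leading term ac: subtract (-1)·h_1 from -ac + 2a - b^2c^2 - 2b^2c + 2bc^3 - bc^2 + b - 2c^4 - c^3 - c^2 → a - b^2c^2 - 2b^2c + 2bc^3 - bc^2 - bc - b - 2c^4 - c^3 + 2c^2 - c - 1
  leading term a: subtract (-2)·h_2 from a - b^2c^2 - 2b^2c + 2bc^3 - bc^2 - bc - b - 2c^4 - c^3 + 2c^2 - c - 1 → -b^2c^2 - 2b^2c + 2bc^3 - bc^2 - 2bc + 2b - 2c^4 - c^3 + c^2 + c + 1
  leading term b^2c^2: subtract (b)·k_3 from -b^2c^2 - 2b^2c + 2bc^3 - bc^2 - 2bc + 2b - 2c^4 - c^3 + c^2 + c + 1 → -2bc^3 - 2bc^2 - bc - 2c^4 - c^3 + c^2 + c + 1
  leading term bc^3: subtract (2c)·k_3 from -2bc^3 - 2bc^2 - bc - 2c^4 - c^3 + c^2 + c + 1 → 2bc^2 - bc + 2c^3 - 2c^2 + 2c + 1
  leading term bc^2: subtract (-2)·k_3 from 2bc^2 - bc + 2c^3 - 2c^2 + 2c + 1 → 0
  remainder 0.

S(h_2,k_3): leading monomials are coprime, so the S-polynomial reduces to 0 (Buchberger's first criterion).
Every S-polynomial of the final basis reduces to 0, so we have a Gröbner basis.
Inter-reduce: drop elements whose leading term is divisible by another's, tail-reduce, and make monic.
Reduced Gröbner basis: {a + bc + 2b + c^2 - 2c - 2, bc^2 + 2bc + c^3 - c^2 + c - 2}.

Since the reduced bases disagree, the two ideals are not the same.

No, the ideals differ.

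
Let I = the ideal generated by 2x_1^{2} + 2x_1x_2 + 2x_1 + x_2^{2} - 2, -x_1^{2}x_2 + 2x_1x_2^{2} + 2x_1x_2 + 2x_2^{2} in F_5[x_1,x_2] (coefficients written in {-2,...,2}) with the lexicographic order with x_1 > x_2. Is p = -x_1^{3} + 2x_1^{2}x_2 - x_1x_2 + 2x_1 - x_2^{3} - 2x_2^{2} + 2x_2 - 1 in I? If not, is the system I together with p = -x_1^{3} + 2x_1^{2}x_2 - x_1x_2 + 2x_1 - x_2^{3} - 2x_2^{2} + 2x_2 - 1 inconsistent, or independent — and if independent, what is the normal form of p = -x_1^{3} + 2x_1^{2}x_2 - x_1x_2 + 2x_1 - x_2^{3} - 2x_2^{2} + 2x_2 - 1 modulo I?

First compute the reduced Gröbner basis of I by Buchberger's algorithm.
f_1 = 2x_1^{2} + 2x_1x_2 + 2x_1 + x_2^{2} - 2, LT = x_1^{2}.
f_2 = -x_1^{2}x_2 + 2x_1x_2^{2} + 2x_1x_2 + 2x_2^{2}, LT = x_1^{2}x_2.

S(f_1,f_2): lcm = x_1^{2}x_2. S = -2x_1x_2^{2} - 2x_1x_2 - 2x_2^{3} + 2x_2^{2} - x_2.
  leading term x_1x_2^{2}: no divisor's leading term divides it; move -2x_1x_2^{2} to the remainder.
  leading term x_1x_2: no divisor's leading term divides it; move -2x_1x_2 to the remainder.
  leading term x_2^{3}: no divisor's leading term divides it; move -2x_2^{3} to the remainder.
  leading term x_2^{2}: no divisor's leading term divides it; move 2x_2^{2} to the remainder.
  leading term x_2: no divisor's leading term divides it; move -x_2 to the remainder.
  remainder -2x_1x_2^{2} - 2x_1x_2 - 2x_2^{3} + 2x_2^{2} - x_2 ≠ 0; add h_3 = -2x_1x_2^{2} - 2x_1x_2 - 2x_2^{3} + 2x_2^{2} - x_2 to the basis.

S(f_1,h_3): lcm = x_1^{2}x_2^{2}. S = -x_1^{2}x_2 + 2x_1x_2^{2} + 2x_1x_2 - 2x_2^{4} - x_2^{2}.
  leading term x_1^{2}x_2: subtract (2x_2)·f_1 from -x_1^{2}x_2 + 2x_1x_2^{2} + 2x_1x_2 - 2x_2^{4} - x_2^{2} → -2x_1x_2^{2} - 2x_1x_2 - 2x_2^{4} - 2x_2^{3} - x_2^{2} - x_2
  leading term x_1x_2^{2}: subtract (1)·h_3 from -2x_1x_2^{2} - 2x_1x_2 - 2x_2^{4} - 2x_2^{3} - x_2^{2} - x_2 → -2x_2^{4} + 2x_2^{2}
  leading term x_2^{4}: no divisor's leading term divides it; move -2x_2^{4} to the remainder.
  leading term x_2^{2}: no divisor's leading term divides it; move 2x_2^{2} to the remainder.
  remainder -2x_2^{4} + 2x_2^{2} ≠ 0; add h_4 = -2x_2^{4} + 2x_2^{2} to the basis.

The other S-polynomials (S(f_2,h_3), S(f_1,h_4), S(f_2,h_4), S(h_3,h_4)) all reduce to 0 modulo the current basis, so we have a Gröbner basis.
Inter-reduce: drop elements whose leading term is divisible by another's, tail-reduce, and make monic.
Reduced Gröbner basis: {x_1^{2} + x_1x_2 + x_1 - 2x_2^{2} - 1, x_1x_2^{2} + x_1x_2 + x_2^{3} - x_2^{2} - 2x_2, x_2^{4} - x_2^{2}}.
Label its elements g_1 = x_1^{2} + x_1x_2 + x_1 - 2x_2^{2} - 1, g_2 = x_1x_2^{2} + x_1x_2 + x_2^{3} - x_2^{2} - 2x_2, g_3 = x_2^{4} - x_2^{2}.

Reduce p = -x_1^{3} + 2x_1^{2}x_2 - x_1x_2 + 2x_1 - x_2^{3} - 2x_2^{2} + 2x_2 - 1 modulo G:
  leading term x_1^{3}: subtract (-x_1)·g_1 from -x_1^{3} + 2x_1^{2}x_2 - x_1x_2 + 2x_1 - x_2^{3} - 2x_2^{2} + 2x_2 - 1 → -2x_1^{2}x_2 + x_1^{2} - 2x_1x_2^{2} - x_1x_2 + x_1 - x_2^{3} - 2x_2^{2} + 2x_2 - 1
  leading term x_1^{2}x_2: subtract (-2x_2)·g_1 from -2x_1^{2}x_2 + x_1^{2} - 2x_1x_2^{2} - x_1x_2 + x_1 - x_2^{3} - 2x_2^{2} + 2x_2 - 1 → x_1^{2} + x_1x_2 + x_1 - 2x_2^{2} - 1
  leading term x_1^{2}: subtract (1)·g_1 from x_1^{2} + x_1x_2 + x_1 - 2x_2^{2} - 1 → 0
  normal form = 0.
Since the normal form is 0, p ∈ I.

-x_1^{3} + 2x_1^{2}x_2 - x_1x_2 + 2x_1 - x_2^{3} - 2x_2^{2} + 2x_2 - 1 lies in I (it reduces to 0).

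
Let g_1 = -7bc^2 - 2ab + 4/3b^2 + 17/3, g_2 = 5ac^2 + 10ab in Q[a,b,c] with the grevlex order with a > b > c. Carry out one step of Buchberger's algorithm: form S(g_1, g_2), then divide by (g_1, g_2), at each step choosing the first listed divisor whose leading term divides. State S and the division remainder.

lcm(LM(g_1), LM(g_2)) = abc^2.
S = (lcm/LT(g_1))·g_1 − (lcm/LT(g_2))·g_2 = 2/7a^2b - 46/21ab^2 - 17/21a.
Reduce S modulo (g_1, g_2) in that order:
  leading term a^2b: no divisor's leading term divides it; move 2/7a^2b to the remainder.
  leading term ab^2: no divisor's leading term divides it; move -46/21ab^2 to the remainder.
  leading term a: no divisor's leading term divides it; move -17/21a to the remainder.
The remainder 2/7a^2b - 46/21ab^2 - 17/21a is nonzero, so it would be added as the next basis element.

S(g_1, g_2) = 2/7a^2b - 46/21ab^2 - 17/21a; remainder on division = 2/7a^2b - 46/21ab^2 - 17/21a.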